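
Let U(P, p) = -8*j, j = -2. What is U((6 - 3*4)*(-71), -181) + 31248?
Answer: 31264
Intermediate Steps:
U(P, p) = 16 (U(P, p) = -8*(-2) = 16)
U((6 - 3*4)*(-71), -181) + 31248 = 16 + 31248 = 31264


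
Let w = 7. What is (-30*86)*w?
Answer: -18060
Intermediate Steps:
(-30*86)*w = -30*86*7 = -2580*7 = -18060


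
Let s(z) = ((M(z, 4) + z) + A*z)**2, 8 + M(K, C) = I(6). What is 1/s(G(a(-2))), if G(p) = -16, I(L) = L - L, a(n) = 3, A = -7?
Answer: 1/7744 ≈ 0.00012913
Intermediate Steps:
I(L) = 0
M(K, C) = -8 (M(K, C) = -8 + 0 = -8)
s(z) = (-8 - 6*z)**2 (s(z) = ((-8 + z) - 7*z)**2 = (-8 - 6*z)**2)
1/s(G(a(-2))) = 1/(4*(4 + 3*(-16))**2) = 1/(4*(4 - 48)**2) = 1/(4*(-44)**2) = 1/(4*1936) = 1/7744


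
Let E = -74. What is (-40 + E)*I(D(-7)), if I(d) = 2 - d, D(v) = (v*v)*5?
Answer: 27702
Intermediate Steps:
D(v) = 5*v**2 (D(v) = v**2*5 = 5*v**2)
(-40 + E)*I(D(-7)) = (-40 - 74)*(2 - 5*(-7)**2) = -114*(2 - 5*49) = -114*(2 - 1*245) = -114*(2 - 245) = -114*(-243) = 27702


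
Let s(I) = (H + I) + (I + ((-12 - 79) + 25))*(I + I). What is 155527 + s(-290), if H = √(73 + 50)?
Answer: 361717 + √123 ≈ 3.6173e+5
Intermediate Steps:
H = √123 ≈ 11.091
s(I) = I + √123 + 2*I*(-66 + I) (s(I) = (√123 + I) + (I + ((-12 - 79) + 25))*(I + I) = (I + √123) + (I + (-91 + 25))*(2*I) = (I + √123) + (I - 66)*(2*I) = (I + √123) + (-66 + I)*(2*I) = (I + √123) + 2*I*(-66 + I) = I + √123 + 2*I*(-66 + I))
155527 + s(-290) = 155527 + (√123 - 131*(-290) + 2*(-290)²) = 155527 + (√123 + 37990 + 2*84100) = 155527 + (√123 + 37990 + 168200) = 155527 + (206190 + √123) = 361717 + √123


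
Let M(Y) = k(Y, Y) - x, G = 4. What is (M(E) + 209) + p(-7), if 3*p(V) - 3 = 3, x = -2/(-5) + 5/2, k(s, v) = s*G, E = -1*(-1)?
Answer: 2121/10 ≈ 212.10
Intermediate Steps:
E = 1
k(s, v) = 4*s (k(s, v) = s*4 = 4*s)
x = 29/10 (x = -2*(-⅕) + 5*(½) = ⅖ + 5/2 = 29/10 ≈ 2.9000)
p(V) = 2 (p(V) = 1 + (⅓)*3 = 1 + 1 = 2)
M(Y) = -29/10 + 4*Y (M(Y) = 4*Y - 1*29/10 = 4*Y - 29/10 = -29/10 + 4*Y)
(M(E) + 209) + p(-7) = ((-29/10 + 4*1) + 209) + 2 = ((-29/10 + 4) + 209) + 2 = (11/10 + 209) + 2 = 2101/10 + 2 = 2121/10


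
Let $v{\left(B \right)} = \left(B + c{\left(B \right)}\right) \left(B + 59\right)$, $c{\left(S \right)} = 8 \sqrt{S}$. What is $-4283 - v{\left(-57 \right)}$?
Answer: $-4169 - 16 i \sqrt{57} \approx -4169.0 - 120.8 i$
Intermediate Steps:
$v{\left(B \right)} = \left(59 + B\right) \left(B + 8 \sqrt{B}\right)$ ($v{\left(B \right)} = \left(B + 8 \sqrt{B}\right) \left(B + 59\right) = \left(B + 8 \sqrt{B}\right) \left(59 + B\right) = \left(59 + B\right) \left(B + 8 \sqrt{B}\right)$)
$-4283 - v{\left(-57 \right)} = -4283 - \left(\left(-57\right)^{2} + 8 \left(-57\right)^{\frac{3}{2}} + 59 \left(-57\right) + 472 \sqrt{-57}\right) = -4283 - \left(3249 + 8 \left(- 57 i \sqrt{57}\right) - 3363 + 472 i \sqrt{57}\right) = -4283 - \left(3249 - 456 i \sqrt{57} - 3363 + 472 i \sqrt{57}\right) = -4283 - \left(-114 + 16 i \sqrt{57}\right) = -4283 + \left(114 - 16 i \sqrt{57}\right) = -4169 - 16 i \sqrt{57}$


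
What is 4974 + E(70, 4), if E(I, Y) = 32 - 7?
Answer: 4999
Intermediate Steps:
E(I, Y) = 25
4974 + E(70, 4) = 4974 + 25 = 4999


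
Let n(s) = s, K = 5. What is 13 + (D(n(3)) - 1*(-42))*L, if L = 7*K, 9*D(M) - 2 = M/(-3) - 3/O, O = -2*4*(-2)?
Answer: 214007/144 ≈ 1486.2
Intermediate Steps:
O = 16 (O = -8*(-2) = 16)
D(M) = 29/144 - M/27 (D(M) = 2/9 + (M/(-3) - 3/16)/9 = 2/9 + (M*(-⅓) - 3*1/16)/9 = 2/9 + (-M/3 - 3/16)/9 = 2/9 + (-3/16 - M/3)/9 = 2/9 + (-1/48 - M/27) = 29/144 - M/27)
L = 35 (L = 7*5 = 35)
13 + (D(n(3)) - 1*(-42))*L = 13 + ((29/144 - 1/27*3) - 1*(-42))*35 = 13 + ((29/144 - ⅑) + 42)*35 = 13 + (13/144 + 42)*35 = 13 + (6061/144)*35 = 13 + 212135/144 = 214007/144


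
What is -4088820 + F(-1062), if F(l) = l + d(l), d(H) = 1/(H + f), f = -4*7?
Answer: -4457971381/1090 ≈ -4.0899e+6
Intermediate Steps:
f = -28
d(H) = 1/(-28 + H) (d(H) = 1/(H - 28) = 1/(-28 + H))
F(l) = l + 1/(-28 + l)
-4088820 + F(-1062) = -4088820 + (1 - 1062*(-28 - 1062))/(-28 - 1062) = -4088820 + (1 - 1062*(-1090))/(-1090) = -4088820 - (1 + 1157580)/1090 = -4088820 - 1/1090*1157581 = -4088820 - 1157581/1090 = -4457971381/1090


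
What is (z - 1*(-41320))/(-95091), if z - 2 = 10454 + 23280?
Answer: -75056/95091 ≈ -0.78931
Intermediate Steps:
z = 33736 (z = 2 + (10454 + 23280) = 2 + 33734 = 33736)
(z - 1*(-41320))/(-95091) = (33736 - 1*(-41320))/(-95091) = (33736 + 41320)*(-1/95091) = 75056*(-1/95091) = -75056/95091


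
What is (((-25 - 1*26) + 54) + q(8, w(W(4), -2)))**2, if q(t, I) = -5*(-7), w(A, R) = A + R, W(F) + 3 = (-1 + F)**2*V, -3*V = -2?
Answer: 1444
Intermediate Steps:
V = 2/3 (V = -1/3*(-2) = 2/3 ≈ 0.66667)
W(F) = -3 + 2*(-1 + F)**2/3 (W(F) = -3 + (-1 + F)**2*(2/3) = -3 + 2*(-1 + F)**2/3)
q(t, I) = 35 (q(t, I) = -1*(-35) = 35)
(((-25 - 1*26) + 54) + q(8, w(W(4), -2)))**2 = (((-25 - 1*26) + 54) + 35)**2 = (((-25 - 26) + 54) + 35)**2 = ((-51 + 54) + 35)**2 = (3 + 35)**2 = 38**2 = 1444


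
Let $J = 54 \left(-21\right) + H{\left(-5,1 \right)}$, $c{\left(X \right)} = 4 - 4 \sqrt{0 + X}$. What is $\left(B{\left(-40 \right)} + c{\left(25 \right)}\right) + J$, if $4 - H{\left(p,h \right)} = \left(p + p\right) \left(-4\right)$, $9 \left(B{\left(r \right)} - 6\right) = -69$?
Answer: $- \frac{3563}{3} \approx -1187.7$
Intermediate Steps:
$B{\left(r \right)} = - \frac{5}{3}$ ($B{\left(r \right)} = 6 + \frac{1}{9} \left(-69\right) = 6 - \frac{23}{3} = - \frac{5}{3}$)
$H{\left(p,h \right)} = 4 + 8 p$ ($H{\left(p,h \right)} = 4 - \left(p + p\right) \left(-4\right) = 4 - 2 p \left(-4\right) = 4 - - 8 p = 4 + 8 p$)
$c{\left(X \right)} = 4 - 4 \sqrt{X}$
$J = -1170$ ($J = 54 \left(-21\right) + \left(4 + 8 \left(-5\right)\right) = -1134 + \left(4 - 40\right) = -1134 - 36 = -1170$)
$\left(B{\left(-40 \right)} + c{\left(25 \right)}\right) + J = \left(- \frac{5}{3} + \left(4 - 4 \sqrt{25}\right)\right) - 1170 = \left(- \frac{5}{3} + \left(4 - 20\right)\right) - 1170 = \left(- \frac{5}{3} - 16\right) - 1170 = - \frac{53}{3} - 1170 = - \frac{3563}{3}$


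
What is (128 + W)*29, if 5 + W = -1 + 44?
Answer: 4814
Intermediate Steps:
W = 38 (W = -5 + (-1 + 44) = -5 + 43 = 38)
(128 + W)*29 = (128 + 38)*29 = 166*29 = 4814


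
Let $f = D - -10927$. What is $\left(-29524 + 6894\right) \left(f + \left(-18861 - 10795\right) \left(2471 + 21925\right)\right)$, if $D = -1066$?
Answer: $16372305216450$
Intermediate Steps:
$f = 9861$ ($f = -1066 - -10927 = -1066 + 10927 = 9861$)
$\left(-29524 + 6894\right) \left(f + \left(-18861 - 10795\right) \left(2471 + 21925\right)\right) = \left(-29524 + 6894\right) \left(9861 + \left(-18861 - 10795\right) \left(2471 + 21925\right)\right) = - 22630 \left(9861 - 723487776\right) = \left(-22630\right) \left(-723477915\right) = 16372305216450$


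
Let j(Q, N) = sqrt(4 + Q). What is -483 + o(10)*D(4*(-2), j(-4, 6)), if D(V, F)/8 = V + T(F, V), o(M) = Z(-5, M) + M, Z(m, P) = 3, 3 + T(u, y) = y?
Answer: -2459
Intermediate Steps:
T(u, y) = -3 + y
o(M) = 3 + M
D(V, F) = -24 + 16*V (D(V, F) = 8*(V + (-3 + V)) = 8*(-3 + 2*V) = -24 + 16*V)
-483 + o(10)*D(4*(-2), j(-4, 6)) = -483 + (3 + 10)*(-24 + 16*(4*(-2))) = -483 + 13*(-24 + 16*(-8)) = -483 + 13*(-24 - 128) = -483 + 13*(-152) = -483 - 1976 = -2459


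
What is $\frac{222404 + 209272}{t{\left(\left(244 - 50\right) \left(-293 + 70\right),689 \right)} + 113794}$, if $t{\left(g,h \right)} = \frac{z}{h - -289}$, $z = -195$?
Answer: $\frac{46908792}{12365593} \approx 3.7935$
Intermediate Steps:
$t{\left(g,h \right)} = - \frac{195}{289 + h}$ ($t{\left(g,h \right)} = - \frac{195}{h - -289} = - \frac{195}{h + 289} = - \frac{195}{289 + h}$)
$\frac{222404 + 209272}{t{\left(\left(244 - 50\right) \left(-293 + 70\right),689 \right)} + 113794} = \frac{222404 + 209272}{- \frac{195}{289 + 689} + 113794} = \frac{431676}{- \frac{195}{978} + 113794} = \frac{431676}{\left(-195\right) \frac{1}{978} + 113794} = \frac{431676}{- \frac{65}{326} + 113794} = \frac{431676}{\frac{37096779}{326}} = 431676 \cdot \frac{326}{37096779} = \frac{46908792}{12365593}$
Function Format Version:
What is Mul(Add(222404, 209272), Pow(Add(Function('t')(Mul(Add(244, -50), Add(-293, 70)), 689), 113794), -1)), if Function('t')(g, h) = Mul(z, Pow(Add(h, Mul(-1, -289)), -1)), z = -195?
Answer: Rational(46908792, 12365593) ≈ 3.7935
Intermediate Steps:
Function('t')(g, h) = Mul(-195, Pow(Add(289, h), -1)) (Function('t')(g, h) = Mul(-195, Pow(Add(h, Mul(-1, -289)), -1)) = Mul(-195, Pow(Add(h, 289), -1)) = Mul(-195, Pow(Add(289, h), -1)))
Mul(Add(222404, 209272), Pow(Add(Function('t')(Mul(Add(244, -50), Add(-293, 70)), 689), 113794), -1)) = Mul(Add(222404, 209272), Pow(Add(Mul(-195, Pow(Add(289, 689), -1)), 113794), -1)) = Mul(431676, Pow(Add(Mul(-195, Pow(978, -1)), 113794), -1)) = Mul(431676, Pow(Add(Mul(-195, Rational(1, 978)), 113794), -1)) = Mul(431676, Pow(Add(Rational(-65, 326), 113794), -1)) = Mul(431676, Pow(Rational(37096779, 326), -1)) = Mul(431676, Rational(326, 37096779)) = Rational(46908792, 12365593)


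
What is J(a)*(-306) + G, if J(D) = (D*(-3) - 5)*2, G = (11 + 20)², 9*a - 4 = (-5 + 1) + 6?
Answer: 5245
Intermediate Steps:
a = ⅔ (a = 4/9 + ((-5 + 1) + 6)/9 = 4/9 + (-4 + 6)/9 = 4/9 + (⅑)*2 = 4/9 + 2/9 = ⅔ ≈ 0.66667)
G = 961 (G = 31² = 961)
J(D) = -10 - 6*D (J(D) = (-3*D - 5)*2 = (-5 - 3*D)*2 = -10 - 6*D)
J(a)*(-306) + G = (-10 - 6*⅔)*(-306) + 961 = (-10 - 4)*(-306) + 961 = -14*(-306) + 961 = 4284 + 961 = 5245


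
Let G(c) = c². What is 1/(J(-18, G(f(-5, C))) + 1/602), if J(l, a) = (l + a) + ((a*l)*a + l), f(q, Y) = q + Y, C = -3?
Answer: -602/44367399 ≈ -1.3569e-5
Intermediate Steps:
f(q, Y) = Y + q
J(l, a) = a + 2*l + l*a² (J(l, a) = (a + l) + (l*a² + l) = (a + l) + (l + l*a²) = a + 2*l + l*a²)
1/(J(-18, G(f(-5, C))) + 1/602) = 1/(((-3 - 5)² + 2*(-18) - 18*(-3 - 5)⁴) + 1/602) = 1/(((-8)² - 36 - 18*((-8)²)²) + 1/602) = 1/((64 - 36 - 18*64²) + 1/602) = 1/((64 - 36 - 18*4096) + 1/602) = 1/((64 - 36 - 73728) + 1/602) = 1/(-73700 + 1/602) = 1/(-44367399/602) = -602/44367399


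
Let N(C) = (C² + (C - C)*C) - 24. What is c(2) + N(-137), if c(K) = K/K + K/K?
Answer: 18747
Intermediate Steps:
N(C) = -24 + C² (N(C) = (C² + 0*C) - 24 = (C² + 0) - 24 = C² - 24 = -24 + C²)
c(K) = 2 (c(K) = 1 + 1 = 2)
c(2) + N(-137) = 2 + (-24 + (-137)²) = 2 + (-24 + 18769) = 2 + 18745 = 18747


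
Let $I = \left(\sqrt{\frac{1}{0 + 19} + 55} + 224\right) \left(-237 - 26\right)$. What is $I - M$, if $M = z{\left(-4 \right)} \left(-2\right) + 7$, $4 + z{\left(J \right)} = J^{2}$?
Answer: $-58895 - \frac{263 \sqrt{19874}}{19} \approx -60846.0$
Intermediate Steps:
$z{\left(J \right)} = -4 + J^{2}$
$M = -17$ ($M = \left(-4 + \left(-4\right)^{2}\right) \left(-2\right) + 7 = \left(-4 + 16\right) \left(-2\right) + 7 = 12 \left(-2\right) + 7 = -24 + 7 = -17$)
$I = -58912 - \frac{263 \sqrt{19874}}{19}$ ($I = \left(\sqrt{\frac{1}{19} + 55} + 224\right) \left(-263\right) = \left(\sqrt{\frac{1046}{19}} + 224\right) \left(-263\right) = \left(\frac{\sqrt{19874}}{19} + 224\right) \left(-263\right) = \left(224 + \frac{\sqrt{19874}}{19}\right) \left(-263\right) = -58912 - \frac{263 \sqrt{19874}}{19} \approx -60863.0$)
$I - M = \left(-58912 - \frac{263 \sqrt{19874}}{19}\right) - -17 = \left(-58912 - \frac{263 \sqrt{19874}}{19}\right) + 17 = -58895 - \frac{263 \sqrt{19874}}{19}$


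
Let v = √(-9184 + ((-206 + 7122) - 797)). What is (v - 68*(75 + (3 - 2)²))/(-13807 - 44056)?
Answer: 5168/57863 - I*√3065/57863 ≈ 0.089314 - 0.00095678*I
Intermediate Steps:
v = I*√3065 (v = √(-9184 + (6916 - 797)) = √(-9184 + 6119) = √(-3065) = I*√3065 ≈ 55.362*I)
(v - 68*(75 + (3 - 2)²))/(-13807 - 44056) = (I*√3065 - 68*(75 + (3 - 2)²))/(-13807 - 44056) = (I*√3065 - 68*(75 + 1²))/(-57863) = (I*√3065 - 68*(75 + 1))*(-1/57863) = (I*√3065 - 68*76)*(-1/57863) = (I*√3065 - 5168)*(-1/57863) = (-5168 + I*√3065)*(-1/57863) = 5168/57863 - I*√3065/57863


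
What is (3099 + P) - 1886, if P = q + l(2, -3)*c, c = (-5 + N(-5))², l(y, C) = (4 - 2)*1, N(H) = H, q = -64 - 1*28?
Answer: 1321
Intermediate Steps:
q = -92 (q = -64 - 28 = -92)
l(y, C) = 2 (l(y, C) = 2*1 = 2)
c = 100 (c = (-5 - 5)² = (-10)² = 100)
P = 108 (P = -92 + 2*100 = -92 + 200 = 108)
(3099 + P) - 1886 = (3099 + 108) - 1886 = 3207 - 1886 = 1321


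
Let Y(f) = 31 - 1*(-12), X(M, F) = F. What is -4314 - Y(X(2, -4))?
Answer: -4357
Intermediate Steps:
Y(f) = 43 (Y(f) = 31 + 12 = 43)
-4314 - Y(X(2, -4)) = -4314 - 1*43 = -4314 - 43 = -4357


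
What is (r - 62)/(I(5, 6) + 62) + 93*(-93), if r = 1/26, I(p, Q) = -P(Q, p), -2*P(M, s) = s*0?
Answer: -13943799/1612 ≈ -8650.0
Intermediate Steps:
P(M, s) = 0 (P(M, s) = -s*0/2 = -1/2*0 = 0)
I(p, Q) = 0 (I(p, Q) = -1*0 = 0)
r = 1/26 ≈ 0.038462
(r - 62)/(I(5, 6) + 62) + 93*(-93) = (1/26 - 62)/(0 + 62) + 93*(-93) = -1611/26/62 - 8649 = -1611/26*1/62 - 8649 = -1611/1612 - 8649 = -13943799/1612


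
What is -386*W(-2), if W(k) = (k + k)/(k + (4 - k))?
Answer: 386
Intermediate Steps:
W(k) = k/2 (W(k) = (2*k)/4 = (2*k)*(¼) = k/2)
-386*W(-2) = -193*(-2) = -386*(-1) = 386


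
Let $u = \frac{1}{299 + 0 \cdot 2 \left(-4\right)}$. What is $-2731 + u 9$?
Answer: $- \frac{816560}{299} \approx -2731.0$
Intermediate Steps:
$u = \frac{1}{299}$ ($u = \frac{1}{299 + 0 \left(-4\right)} = \frac{1}{299 + 0} = \frac{1}{299} \approx 0.0033445$)
$-2731 + u 9 = -2731 + \frac{1}{299} \cdot 9 = -2731 + \frac{9}{299} = - \frac{816560}{299}$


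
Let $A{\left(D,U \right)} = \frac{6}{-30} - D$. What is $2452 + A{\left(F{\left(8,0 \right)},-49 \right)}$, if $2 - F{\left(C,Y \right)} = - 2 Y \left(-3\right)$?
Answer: $\frac{12249}{5} \approx 2449.8$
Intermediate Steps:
$F{\left(C,Y \right)} = 2 - 6 Y$ ($F{\left(C,Y \right)} = 2 - - 2 Y \left(-3\right) = 2 - 6 Y$)
$A{\left(D,U \right)} = - \frac{1}{5} - D$ ($A{\left(D,U \right)} = 6 \left(- \frac{1}{30}\right) - D = - \frac{1}{5} - D$)
$2452 + A{\left(F{\left(8,0 \right)},-49 \right)} = 2452 - \left(\frac{11}{5} + 0\right) = 2452 - \frac{11}{5} = \frac{12249}{5}$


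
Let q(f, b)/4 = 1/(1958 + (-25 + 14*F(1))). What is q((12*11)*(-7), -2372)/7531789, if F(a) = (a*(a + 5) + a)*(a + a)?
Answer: 4/16035178781 ≈ 2.4945e-10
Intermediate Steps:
F(a) = 2*a*(a + a*(5 + a)) (F(a) = (a*(5 + a) + a)*(2*a) = (a + a*(5 + a))*(2*a) = 2*a*(a + a*(5 + a)))
q(f, b) = 4/2129 (q(f, b) = 4/(1958 + (-25 + 14*(2*1²*(6 + 1)))) = 4/(1958 + (-25 + 14*(2*1*7))) = 4/(1958 + (-25 + 14*14)) = 4/(1958 + (-25 + 196)) = 4/(1958 + 171) = 4/2129)
q((12*11)*(-7), -2372)/7531789 = (4/2129)/7531789 = (4/2129)*(1/7531789) = 4/16035178781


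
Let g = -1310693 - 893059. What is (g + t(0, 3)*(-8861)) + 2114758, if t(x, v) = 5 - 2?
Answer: -115577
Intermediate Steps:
t(x, v) = 3
g = -2203752
(g + t(0, 3)*(-8861)) + 2114758 = (-2203752 + 3*(-8861)) + 2114758 = (-2203752 - 26583) + 2114758 = -2230335 + 2114758 = -115577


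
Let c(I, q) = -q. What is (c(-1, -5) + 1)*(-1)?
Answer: -6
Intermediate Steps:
(c(-1, -5) + 1)*(-1) = (-1*(-5) + 1)*(-1) = (5 + 1)*(-1) = 6*(-1) = -6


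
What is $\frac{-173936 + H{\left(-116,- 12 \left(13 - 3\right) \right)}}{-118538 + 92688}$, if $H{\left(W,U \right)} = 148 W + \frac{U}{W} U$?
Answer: $\frac{2772808}{374825} \approx 7.3976$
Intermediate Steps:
$H{\left(W,U \right)} = 148 W + \frac{U^{2}}{W}$
$\frac{-173936 + H{\left(-116,- 12 \left(13 - 3\right) \right)}}{-118538 + 92688} = \frac{-173936 + \left(148 \left(-116\right) + \frac{\left(- 12 \left(13 - 3\right)\right)^{2}}{-116}\right)}{-118538 + 92688} = \frac{-173936 - \left(17168 - \left(\left(-12\right) 10\right)^{2} \left(- \frac{1}{116}\right)\right)}{-25850} = \left(-173936 - \left(17168 - \left(-120\right)^{2} \left(- \frac{1}{116}\right)\right)\right) \left(- \frac{1}{25850}\right) = \left(-173936 + \left(-17168 + 14400 \left(- \frac{1}{116}\right)\right)\right) \left(- \frac{1}{25850}\right) = \left(-173936 - \frac{501472}{29}\right) \left(- \frac{1}{25850}\right) = \left(- \frac{5545616}{29}\right) \left(- \frac{1}{25850}\right) = \frac{2772808}{374825}$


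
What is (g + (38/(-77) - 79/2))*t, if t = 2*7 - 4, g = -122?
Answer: -124735/77 ≈ -1619.9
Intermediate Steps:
t = 10 (t = 14 - 4 = 10)
(g + (38/(-77) - 79/2))*t = (-122 + (38/(-77) - 79/2))*10 = (-122 + (38*(-1/77) - 79*½))*10 = (-122 + (-38/77 - 79/2))*10 = (-122 - 6159/154)*10 = -24947/154*10 = -124735/77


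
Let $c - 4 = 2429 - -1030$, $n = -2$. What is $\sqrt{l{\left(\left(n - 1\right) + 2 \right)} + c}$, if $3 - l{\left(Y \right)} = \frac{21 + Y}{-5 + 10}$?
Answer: $\sqrt{3462} \approx 58.839$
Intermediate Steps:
$c = 3463$ ($c = 4 + \left(2429 - -1030\right) = 4 + \left(2429 + 1030\right) = 4 + 3459 = 3463$)
$l{\left(Y \right)} = - \frac{6}{5} - \frac{Y}{5}$ ($l{\left(Y \right)} = 3 - \frac{21 + Y}{-5 + 10} = 3 - \frac{21 + Y}{5} = 3 - \left(21 + Y\right) \frac{1}{5} = 3 - \left(\frac{21}{5} + \frac{Y}{5}\right) = - \frac{6}{5} - \frac{Y}{5}$)
$\sqrt{l{\left(\left(n - 1\right) + 2 \right)} + c} = \sqrt{\left(- \frac{6}{5} - \frac{\left(-2 - 1\right) + 2}{5}\right) + 3463} = \sqrt{\left(- \frac{6}{5} - \frac{-3 + 2}{5}\right) + 3463} = \sqrt{\left(- \frac{6}{5} - - \frac{1}{5}\right) + 3463} = \sqrt{\left(- \frac{6}{5} + \frac{1}{5}\right) + 3463} = \sqrt{-1 + 3463} = \sqrt{3462}$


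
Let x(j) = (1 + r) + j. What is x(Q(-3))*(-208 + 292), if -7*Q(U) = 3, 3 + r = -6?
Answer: -708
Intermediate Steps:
r = -9 (r = -3 - 6 = -9)
Q(U) = -3/7 (Q(U) = -⅐*3 = -3/7)
x(j) = -8 + j (x(j) = (1 - 9) + j = -8 + j)
x(Q(-3))*(-208 + 292) = (-8 - 3/7)*(-208 + 292) = -59/7*84 = -708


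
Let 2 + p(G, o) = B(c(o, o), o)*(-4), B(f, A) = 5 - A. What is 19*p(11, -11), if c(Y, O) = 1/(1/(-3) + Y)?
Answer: -1254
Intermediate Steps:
c(Y, O) = 1/(-1/3 + Y)
p(G, o) = -22 + 4*o (p(G, o) = -2 + (5 - o)*(-4) = -2 + (-20 + 4*o) = -22 + 4*o)
19*p(11, -11) = 19*(-22 + 4*(-11)) = 19*(-22 - 44) = 19*(-66) = -1254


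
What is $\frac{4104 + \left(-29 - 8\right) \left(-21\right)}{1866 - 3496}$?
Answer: $- \frac{4881}{1630} \approx -2.9945$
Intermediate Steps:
$\frac{4104 + \left(-29 - 8\right) \left(-21\right)}{1866 - 3496} = \frac{4104 - -777}{-1630} = \left(4104 + 777\right) \left(- \frac{1}{1630}\right) = 4881 \left(- \frac{1}{1630}\right) = - \frac{4881}{1630}$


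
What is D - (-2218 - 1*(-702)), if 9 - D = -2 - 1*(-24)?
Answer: 1503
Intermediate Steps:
D = -13 (D = 9 - (-2 - 1*(-24)) = 9 - (-2 + 24) = 9 - 1*22 = 9 - 22 = -13)
D - (-2218 - 1*(-702)) = -13 - (-2218 - 1*(-702)) = -13 - (-2218 + 702) = -13 - 1*(-1516) = -13 + 1516 = 1503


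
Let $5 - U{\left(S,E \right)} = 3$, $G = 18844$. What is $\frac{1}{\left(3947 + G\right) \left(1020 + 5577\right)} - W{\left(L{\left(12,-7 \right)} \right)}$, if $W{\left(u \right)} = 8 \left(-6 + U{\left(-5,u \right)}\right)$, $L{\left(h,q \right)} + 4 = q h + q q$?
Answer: $\frac{4811271265}{150352227} \approx 32.0$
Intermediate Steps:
$U{\left(S,E \right)} = 2$ ($U{\left(S,E \right)} = 5 - 3 = 2$)
$L{\left(h,q \right)} = -4 + q^{2} + h q$ ($L{\left(h,q \right)} = -4 + \left(q h + q q\right) = -4 + \left(h q + q^{2}\right) = -4 + \left(q^{2} + h q\right) = -4 + q^{2} + h q$)
$W{\left(u \right)} = -32$ ($W{\left(u \right)} = 8 \left(-6 + 2\right) = 8 \left(-4\right) = -32$)
$\frac{1}{\left(3947 + G\right) \left(1020 + 5577\right)} - W{\left(L{\left(12,-7 \right)} \right)} = \frac{1}{\left(3947 + 18844\right) \left(1020 + 5577\right)} - -32 = \frac{1}{22791 \cdot 6597} + 32 = \frac{1}{150352227} + 32 = \frac{4811271265}{150352227}$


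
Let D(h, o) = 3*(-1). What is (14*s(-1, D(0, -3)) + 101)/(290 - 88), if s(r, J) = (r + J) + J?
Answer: 3/202 ≈ 0.014851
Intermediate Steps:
D(h, o) = -3
s(r, J) = r + 2*J (s(r, J) = (J + r) + J = r + 2*J)
(14*s(-1, D(0, -3)) + 101)/(290 - 88) = (14*(-1 + 2*(-3)) + 101)/(290 - 88) = (14*(-1 - 6) + 101)/202 = (14*(-7) + 101)*(1/202) = (-98 + 101)*(1/202) = 3*(1/202) = 3/202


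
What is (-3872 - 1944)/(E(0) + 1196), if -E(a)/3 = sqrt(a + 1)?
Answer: -5816/1193 ≈ -4.8751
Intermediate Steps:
E(a) = -3*sqrt(1 + a) (E(a) = -3*sqrt(a + 1) = -3*sqrt(1 + a))
(-3872 - 1944)/(E(0) + 1196) = (-3872 - 1944)/(-3*sqrt(1 + 0) + 1196) = -5816/(-3*sqrt(1) + 1196) = -5816/(-3*1 + 1196) = -5816/(-3 + 1196) = -5816/1193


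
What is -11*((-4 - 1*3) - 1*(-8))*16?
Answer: -176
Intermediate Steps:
-11*((-4 - 1*3) - 1*(-8))*16 = -11*((-4 - 3) + 8)*16 = -11*(-7 + 8)*16 = -11*1*16 = -11*16 = -176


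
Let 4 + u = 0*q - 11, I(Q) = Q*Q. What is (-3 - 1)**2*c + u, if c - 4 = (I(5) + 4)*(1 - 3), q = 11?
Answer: -879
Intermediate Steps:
I(Q) = Q**2
c = -54 (c = 4 + (5**2 + 4)*(1 - 3) = 4 + (25 + 4)*(-2) = 4 + 29*(-2) = 4 - 58 = -54)
u = -15 (u = -4 + (0*11 - 11) = -4 + (0 - 11) = -4 - 11 = -15)
(-3 - 1)**2*c + u = (-3 - 1)**2*(-54) - 15 = (-4)**2*(-54) - 15 = 16*(-54) - 15 = -864 - 15 = -879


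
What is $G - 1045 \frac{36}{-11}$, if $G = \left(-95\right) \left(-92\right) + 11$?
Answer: $12171$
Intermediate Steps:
$G = 8751$ ($G = 8740 + 11 = 8751$)
$G - 1045 \frac{36}{-11} = 8751 - 1045 \frac{36}{-11} = 8751 - 1045 \cdot 36 \left(- \frac{1}{11}\right) = 8751 - -3420 = 8751 + 3420 = 12171$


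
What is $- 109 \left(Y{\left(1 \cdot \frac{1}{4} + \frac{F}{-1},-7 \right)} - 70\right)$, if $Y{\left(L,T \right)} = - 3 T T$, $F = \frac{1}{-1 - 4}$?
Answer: $23653$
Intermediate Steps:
$F = - \frac{1}{5}$ ($F = \frac{1}{-5} = - \frac{1}{5} \approx -0.2$)
$Y{\left(L,T \right)} = - 3 T^{2}$
$- 109 \left(Y{\left(1 \cdot \frac{1}{4} + \frac{F}{-1},-7 \right)} - 70\right) = - 109 \left(- 3 \left(-7\right)^{2} - 70\right) = - 109 \left(\left(-3\right) 49 - 70\right) = - 109 \left(-147 - 70\right) = \left(-109\right) \left(-217\right) = 23653$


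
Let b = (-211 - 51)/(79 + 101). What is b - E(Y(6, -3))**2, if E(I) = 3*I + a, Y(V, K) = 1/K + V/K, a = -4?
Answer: -11021/90 ≈ -122.46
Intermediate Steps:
Y(V, K) = 1/K + V/K
E(I) = -4 + 3*I (E(I) = 3*I - 4 = -4 + 3*I)
b = -131/90 (b = -262/180 = -262*1/180 = -131/90 ≈ -1.4556)
b - E(Y(6, -3))**2 = -131/90 - (-4 + 3*((1 + 6)/(-3)))**2 = -131/90 - (-4 + 3*(-1/3*7))**2 = -131/90 - (-4 + 3*(-7/3))**2 = -131/90 - (-4 - 7)**2 = -131/90 - 1*(-11)**2 = -131/90 - 1*121 = -131/90 - 121 = -11021/90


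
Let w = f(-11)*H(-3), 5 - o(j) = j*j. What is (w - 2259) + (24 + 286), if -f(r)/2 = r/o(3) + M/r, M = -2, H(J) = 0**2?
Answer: -1949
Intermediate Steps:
o(j) = 5 - j**2 (o(j) = 5 - j*j = 5 - j**2)
H(J) = 0
f(r) = r/2 + 4/r (f(r) = -2*(r/(5 - 1*3**2) - 2/r) = -2*(r/(5 - 1*9) - 2/r) = -2*(r/(5 - 9) - 2/r) = -2*(r/(-4) - 2/r) = -2*(r*(-1/4) - 2/r) = -2*(-r/4 - 2/r) = -2*(-2/r - r/4) = r/2 + 4/r)
w = 0 (w = ((1/2)*(-11) + 4/(-11))*0 = (-11/2 + 4*(-1/11))*0 = (-11/2 - 4/11)*0 = -129/22*0 = 0)
(w - 2259) + (24 + 286) = (0 - 2259) + (24 + 286) = -2259 + 310 = -1949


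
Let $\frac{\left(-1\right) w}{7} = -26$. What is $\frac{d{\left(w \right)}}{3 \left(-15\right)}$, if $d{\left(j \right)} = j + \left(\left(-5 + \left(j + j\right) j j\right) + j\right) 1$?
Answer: $- \frac{803833}{3} \approx -2.6794 \cdot 10^{5}$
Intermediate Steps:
$w = 182$ ($w = \left(-7\right) \left(-26\right) = 182$)
$d{\left(j \right)} = -5 + 2 j + 2 j^{3}$ ($d{\left(j \right)} = j + \left(\left(-5 + 2 j j j\right) + j\right) 1 = j + \left(\left(-5 + 2 j^{2} j\right) + j\right) 1 = j + \left(\left(-5 + 2 j^{3}\right) + j\right) 1 = j + \left(-5 + j + 2 j^{3}\right) 1 = j + \left(-5 + j + 2 j^{3}\right) = -5 + 2 j + 2 j^{3}$)
$\frac{d{\left(w \right)}}{3 \left(-15\right)} = \frac{-5 + 2 \cdot 182 + 2 \cdot 182^{3}}{3 \left(-15\right)} = \frac{-5 + 364 + 2 \cdot 6028568}{-45} = - \frac{-5 + 364 + 12057136}{45} = \left(- \frac{1}{45}\right) 12057495 = - \frac{803833}{3}$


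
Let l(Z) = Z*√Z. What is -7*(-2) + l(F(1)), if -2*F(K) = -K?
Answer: 14 + √2/4 ≈ 14.354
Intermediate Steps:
F(K) = K/2 (F(K) = -(-1)*K/2 = K/2)
l(Z) = Z^(3/2)
-7*(-2) + l(F(1)) = -7*(-2) + ((½)*1)^(3/2) = 14 + (½)^(3/2) = 14 + √2/4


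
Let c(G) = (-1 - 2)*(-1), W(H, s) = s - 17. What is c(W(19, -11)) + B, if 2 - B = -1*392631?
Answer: 392636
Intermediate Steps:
W(H, s) = -17 + s
c(G) = 3 (c(G) = -3*(-1) = 3)
B = 392633 (B = 2 - (-1)*392631 = 2 - 1*(-392631) = 2 + 392631 = 392633)
c(W(19, -11)) + B = 3 + 392633 = 392636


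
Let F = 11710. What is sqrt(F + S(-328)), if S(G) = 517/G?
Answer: 3*sqrt(34989974)/164 ≈ 108.21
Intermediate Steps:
sqrt(F + S(-328)) = sqrt(11710 + 517/(-328)) = sqrt(11710 + 517*(-1/328)) = sqrt(11710 - 517/328) = sqrt(3840363/328) = 3*sqrt(34989974)/164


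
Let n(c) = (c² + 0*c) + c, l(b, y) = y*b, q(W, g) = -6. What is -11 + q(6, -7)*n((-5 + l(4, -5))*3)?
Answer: -33311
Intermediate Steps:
l(b, y) = b*y
n(c) = c + c² (n(c) = (c² + 0) + c = c² + c = c + c²)
-11 + q(6, -7)*n((-5 + l(4, -5))*3) = -11 - 6*(-5 + 4*(-5))*3*(1 + (-5 + 4*(-5))*3) = -11 - 6*(-5 - 20)*3*(1 + (-5 - 20)*3) = -11 - 6*(-25*3)*(1 - 25*3) = -11 - (-450)*(1 - 75) = -11 - (-450)*(-74) = -11 - 6*5550 = -11 - 33300 = -33311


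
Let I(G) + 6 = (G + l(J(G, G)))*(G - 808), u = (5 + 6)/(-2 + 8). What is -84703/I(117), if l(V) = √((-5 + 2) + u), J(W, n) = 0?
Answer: 41090949954/39226588021 - 58529773*I*√42/39226588021 ≈ 1.0475 - 0.0096699*I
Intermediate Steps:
u = 11/6 ≈ 1.8333
l(V) = I*√42/6 (l(V) = √((-5 + 2) + 11/6) = √(-3 + 11/6) = √(-7/6) = I*√42/6)
I(G) = -6 + (-808 + G)*(G + I*√42/6) (I(G) = -6 + (G + I*√42/6)*(G - 808) = -6 + (G + I*√42/6)*(-808 + G) = -6 + (-808 + G)*(G + I*√42/6))
-84703/I(117) = -84703/(-6 + 117² - 808*117 - 404*I*√42/3 + (⅙)*I*117*√42) = -84703/(-6 + 13689 - 94536 - 404*I*√42/3 + 39*I*√42/2) = -84703/(-80853 - 691*I*√42/6)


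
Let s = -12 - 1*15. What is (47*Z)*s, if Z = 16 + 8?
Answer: -30456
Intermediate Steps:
Z = 24
s = -27 (s = -12 - 15 = -27)
(47*Z)*s = (47*24)*(-27) = 1128*(-27) = -30456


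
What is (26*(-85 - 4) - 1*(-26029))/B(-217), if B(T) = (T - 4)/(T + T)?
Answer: 605430/13 ≈ 46572.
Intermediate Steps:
B(T) = (-4 + T)/(2*T) (B(T) = (-4 + T)/((2*T)) = (-4 + T)*(1/(2*T)) = (-4 + T)/(2*T))
(26*(-85 - 4) - 1*(-26029))/B(-217) = (26*(-85 - 4) - 1*(-26029))/(((1/2)*(-4 - 217)/(-217))) = (26*(-89) + 26029)/(((1/2)*(-1/217)*(-221))) = (-2314 + 26029)/(221/434) = 23715*(434/221) = 605430/13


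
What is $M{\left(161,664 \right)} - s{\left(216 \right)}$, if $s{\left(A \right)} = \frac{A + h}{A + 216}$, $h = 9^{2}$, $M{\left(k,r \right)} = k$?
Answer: $\frac{2565}{16} \approx 160.31$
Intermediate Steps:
$h = 81$
$s{\left(A \right)} = \frac{81 + A}{216 + A}$ ($s{\left(A \right)} = \frac{A + 81}{A + 216} = \frac{81 + A}{216 + A}$)
$M{\left(161,664 \right)} - s{\left(216 \right)} = 161 - \frac{81 + 216}{216 + 216} = 161 - \frac{1}{432} \cdot 297 = 161 - \frac{11}{16} = \frac{2565}{16}$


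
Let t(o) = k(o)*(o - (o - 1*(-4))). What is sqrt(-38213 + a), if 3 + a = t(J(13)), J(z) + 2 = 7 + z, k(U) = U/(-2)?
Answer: 2*I*sqrt(9545) ≈ 195.4*I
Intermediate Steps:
k(U) = -U/2 (k(U) = U*(-1/2) = -U/2)
J(z) = 5 + z (J(z) = -2 + (7 + z) = 5 + z)
t(o) = 2*o (t(o) = (-o/2)*(o - (o - 1*(-4))) = (-o/2)*(o - (o + 4)) = (-o/2)*(o - (4 + o)) = (-o/2)*(o + (-4 - o)) = -o/2*(-4) = 2*o)
a = 33 (a = -3 + 2*(5 + 13) = -3 + 2*18 = -3 + 36 = 33)
sqrt(-38213 + a) = sqrt(-38213 + 33) = sqrt(-38180) = 2*I*sqrt(9545)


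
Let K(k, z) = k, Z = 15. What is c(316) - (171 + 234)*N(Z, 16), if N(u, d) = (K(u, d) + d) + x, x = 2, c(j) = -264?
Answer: -13629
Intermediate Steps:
N(u, d) = 2 + d + u (N(u, d) = (u + d) + 2 = (d + u) + 2 = 2 + d + u)
c(316) - (171 + 234)*N(Z, 16) = -264 - (171 + 234)*(2 + 16 + 15) = -264 - 405*33 = -264 - 1*13365 = -264 - 13365 = -13629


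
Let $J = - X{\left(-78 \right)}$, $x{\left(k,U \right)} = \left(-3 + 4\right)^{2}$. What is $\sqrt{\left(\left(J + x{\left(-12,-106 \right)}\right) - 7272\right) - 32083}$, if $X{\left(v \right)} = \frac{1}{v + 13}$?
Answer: $\frac{i \sqrt{166270585}}{65} \approx 198.38 i$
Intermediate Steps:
$X{\left(v \right)} = \frac{1}{13 + v}$
$x{\left(k,U \right)} = 1$ ($x{\left(k,U \right)} = 1^{2} = 1$)
$J = \frac{1}{65}$ ($J = - \frac{1}{13 - 78} = - \frac{1}{-65} = \left(-1\right) \left(- \frac{1}{65}\right) = \frac{1}{65} \approx 0.015385$)
$\sqrt{\left(\left(J + x{\left(-12,-106 \right)}\right) - 7272\right) - 32083} = \sqrt{\left(\left(\frac{1}{65} + 1\right) - 7272\right) - 32083} = \sqrt{\left(\frac{66}{65} - 7272\right) - 32083} = \sqrt{- \frac{472614}{65} - 32083} = \sqrt{- \frac{2558009}{65}} = \frac{i \sqrt{166270585}}{65}$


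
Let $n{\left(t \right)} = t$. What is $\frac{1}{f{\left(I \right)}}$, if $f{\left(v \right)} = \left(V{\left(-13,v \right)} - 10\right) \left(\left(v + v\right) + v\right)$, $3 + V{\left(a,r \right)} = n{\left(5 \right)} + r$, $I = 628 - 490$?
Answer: $\frac{1}{53820} \approx 1.858 \cdot 10^{-5}$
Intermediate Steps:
$I = 138$ ($I = 628 - 490 = 138$)
$V{\left(a,r \right)} = 2 + r$ ($V{\left(a,r \right)} = -3 + \left(5 + r\right) = 2 + r$)
$f{\left(v \right)} = 3 v \left(-8 + v\right)$ ($f{\left(v \right)} = \left(\left(2 + v\right) - 10\right) \left(\left(v + v\right) + v\right) = \left(-8 + v\right) \left(2 v + v\right) = \left(-8 + v\right) 3 v = 3 v \left(-8 + v\right)$)
$\frac{1}{f{\left(I \right)}} = \frac{1}{3 \cdot 138 \left(-8 + 138\right)} = \frac{1}{3 \cdot 138 \cdot 130} = \frac{1}{53820}$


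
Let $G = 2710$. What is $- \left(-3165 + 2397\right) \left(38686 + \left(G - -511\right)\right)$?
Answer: $32184576$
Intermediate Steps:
$- \left(-3165 + 2397\right) \left(38686 + \left(G - -511\right)\right) = - \left(-3165 + 2397\right) \left(38686 + \left(2710 - -511\right)\right) = - \left(-768\right) \left(38686 + \left(2710 + 511\right)\right) = - \left(-768\right) \left(38686 + 3221\right) = - \left(-768\right) 41907 = \left(-1\right) \left(-32184576\right) = 32184576$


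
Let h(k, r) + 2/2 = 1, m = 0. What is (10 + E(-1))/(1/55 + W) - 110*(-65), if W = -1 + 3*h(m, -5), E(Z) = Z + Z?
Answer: 192830/27 ≈ 7141.9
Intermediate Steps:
h(k, r) = 0 (h(k, r) = -1 + 1 = 0)
E(Z) = 2*Z
W = -1 (W = -1 + 3*0 = -1 + 0 = -1)
(10 + E(-1))/(1/55 + W) - 110*(-65) = (10 + 2*(-1))/(1/55 - 1) - 110*(-65) = (10 - 2)/(1*(1/55) - 1) + 7150 = 8/(1/55 - 1) + 7150 = 8/(-54/55) + 7150 = 8*(-55/54) + 7150 = -220/27 + 7150 = 192830/27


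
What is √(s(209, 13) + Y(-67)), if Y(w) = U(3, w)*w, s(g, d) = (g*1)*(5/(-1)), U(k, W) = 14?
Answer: I*√1983 ≈ 44.531*I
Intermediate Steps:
s(g, d) = -5*g (s(g, d) = g*(5*(-1)) = g*(-5) = -5*g)
Y(w) = 14*w
√(s(209, 13) + Y(-67)) = √(-5*209 + 14*(-67)) = √(-1045 - 938) = √(-1983) = I*√1983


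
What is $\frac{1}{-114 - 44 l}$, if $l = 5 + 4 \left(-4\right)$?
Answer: $\frac{1}{370} \approx 0.0027027$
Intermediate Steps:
$l = -11$ ($l = 5 - 16 = -11$)
$\frac{1}{-114 - 44 l} = \frac{1}{-114 - -484} = \frac{1}{-114 + 484} = \frac{1}{370}$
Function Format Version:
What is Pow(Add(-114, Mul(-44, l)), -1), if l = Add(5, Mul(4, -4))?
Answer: Rational(1, 370) ≈ 0.0027027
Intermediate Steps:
l = -11 (l = Add(5, -16) = -11)
Pow(Add(-114, Mul(-44, l)), -1) = Pow(Add(-114, Mul(-44, -11)), -1) = Pow(Add(-114, 484), -1) = Pow(370, -1) = Rational(1, 370)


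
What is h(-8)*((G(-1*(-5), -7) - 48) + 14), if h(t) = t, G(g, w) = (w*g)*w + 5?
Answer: -1728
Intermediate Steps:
G(g, w) = 5 + g*w**2 (G(g, w) = (g*w)*w + 5 = g*w**2 + 5 = 5 + g*w**2)
h(-8)*((G(-1*(-5), -7) - 48) + 14) = -8*(((5 - 1*(-5)*(-7)**2) - 48) + 14) = -8*(((5 + 5*49) - 48) + 14) = -8*(((5 + 245) - 48) + 14) = -8*((250 - 48) + 14) = -8*(202 + 14) = -8*216 = -1728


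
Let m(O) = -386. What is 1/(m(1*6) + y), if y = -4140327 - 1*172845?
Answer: -1/4313558 ≈ -2.3183e-7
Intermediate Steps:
y = -4313172 (y = -4140327 - 172845 = -4313172)
1/(m(1*6) + y) = 1/(-386 - 4313172) = 1/(-4313558) = -1/4313558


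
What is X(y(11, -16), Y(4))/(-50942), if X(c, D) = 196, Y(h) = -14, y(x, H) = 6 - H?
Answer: -98/25471 ≈ -0.0038475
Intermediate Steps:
X(y(11, -16), Y(4))/(-50942) = 196/(-50942) = 196*(-1/50942) = -98/25471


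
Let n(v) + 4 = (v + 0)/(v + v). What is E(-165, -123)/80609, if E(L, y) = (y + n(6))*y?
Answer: 31119/161218 ≈ 0.19302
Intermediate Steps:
n(v) = -7/2 (n(v) = -4 + (v + 0)/(v + v) = -4 + v/((2*v)) = -4 + v*(1/(2*v)) = -4 + ½ = -7/2)
E(L, y) = y*(-7/2 + y) (E(L, y) = (y - 7/2)*y = (-7/2 + y)*y = y*(-7/2 + y))
E(-165, -123)/80609 = ((½)*(-123)*(-7 + 2*(-123)))/80609 = ((½)*(-123)*(-7 - 246))*(1/80609) = ((½)*(-123)*(-253))*(1/80609) = (31119/2)*(1/80609) = 31119/161218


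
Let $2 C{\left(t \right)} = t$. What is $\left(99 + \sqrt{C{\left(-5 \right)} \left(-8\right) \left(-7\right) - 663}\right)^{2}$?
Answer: $\left(99 + i \sqrt{803}\right)^{2} \approx 8998.0 + 5610.8 i$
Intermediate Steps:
$C{\left(t \right)} = \frac{t}{2}$
$\left(99 + \sqrt{C{\left(-5 \right)} \left(-8\right) \left(-7\right) - 663}\right)^{2} = \left(99 + \sqrt{\frac{1}{2} \left(-5\right) \left(-8\right) \left(-7\right) - 663}\right)^{2} = \left(99 + \sqrt{\left(- \frac{5}{2}\right) \left(-8\right) \left(-7\right) - 663}\right)^{2} = \left(99 + \sqrt{20 \left(-7\right) - 663}\right)^{2} = \left(99 + \sqrt{-140 - 663}\right)^{2} = \left(99 + \sqrt{-803}\right)^{2} = \left(99 + i \sqrt{803}\right)^{2}$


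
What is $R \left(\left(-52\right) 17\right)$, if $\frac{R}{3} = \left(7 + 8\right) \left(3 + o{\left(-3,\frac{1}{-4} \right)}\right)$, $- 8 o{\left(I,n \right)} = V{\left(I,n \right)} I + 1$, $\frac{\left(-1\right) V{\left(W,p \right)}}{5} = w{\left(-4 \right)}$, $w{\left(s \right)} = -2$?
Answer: $- \frac{527085}{2} \approx -2.6354 \cdot 10^{5}$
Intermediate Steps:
$V{\left(W,p \right)} = 10$ ($V{\left(W,p \right)} = \left(-5\right) \left(-2\right) = 10$)
$o{\left(I,n \right)} = - \frac{1}{8} - \frac{5 I}{4}$ ($o{\left(I,n \right)} = - \frac{10 I + 1}{8} = - \frac{1 + 10 I}{8} = - \frac{1}{8} - \frac{5 I}{4}$)
$R = \frac{2385}{8}$ ($R = 3 \left(7 + 8\right) \left(3 - - \frac{29}{8}\right) = 3 \cdot 15 \left(3 + \left(- \frac{1}{8} + \frac{15}{4}\right)\right) = 3 \cdot 15 \left(3 + \frac{29}{8}\right) = 3 \cdot 15 \cdot \frac{53}{8} = 3 \cdot \frac{795}{8} = \frac{2385}{8} \approx 298.13$)
$R \left(\left(-52\right) 17\right) = \frac{2385 \left(\left(-52\right) 17\right)}{8} = \frac{2385}{8} \left(-884\right) = - \frac{527085}{2}$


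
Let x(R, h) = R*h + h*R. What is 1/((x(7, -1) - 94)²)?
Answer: 1/11664 ≈ 8.5734e-5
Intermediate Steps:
x(R, h) = 2*R*h (x(R, h) = R*h + R*h = 2*R*h)
1/((x(7, -1) - 94)²) = 1/((2*7*(-1) - 94)²) = 1/((-14 - 94)²) = 1/((-108)²) = 1/11664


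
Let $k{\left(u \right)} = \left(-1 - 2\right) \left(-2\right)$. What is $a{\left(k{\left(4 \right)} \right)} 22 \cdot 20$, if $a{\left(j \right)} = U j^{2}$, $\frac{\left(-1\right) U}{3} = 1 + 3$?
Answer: $-190080$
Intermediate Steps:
$k{\left(u \right)} = 6$ ($k{\left(u \right)} = \left(-3\right) \left(-2\right) = 6$)
$U = -12$ ($U = - 3 \left(1 + 3\right) = \left(-3\right) 4 = -12$)
$a{\left(j \right)} = - 12 j^{2}$
$a{\left(k{\left(4 \right)} \right)} 22 \cdot 20 = - 12 \cdot 6^{2} \cdot 22 \cdot 20 = \left(-12\right) 36 \cdot 22 \cdot 20 = \left(-432\right) 22 \cdot 20 = \left(-9504\right) 20 = -190080$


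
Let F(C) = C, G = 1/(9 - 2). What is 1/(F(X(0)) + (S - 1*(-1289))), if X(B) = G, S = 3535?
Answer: 7/33769 ≈ 0.00020729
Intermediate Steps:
G = 1/7 ≈ 0.14286
X(B) = 1/7
1/(F(X(0)) + (S - 1*(-1289))) = 1/(1/7 + (3535 - 1*(-1289))) = 1/(1/7 + (3535 + 1289)) = 1/(1/7 + 4824) = 1/(33769/7) = 7/33769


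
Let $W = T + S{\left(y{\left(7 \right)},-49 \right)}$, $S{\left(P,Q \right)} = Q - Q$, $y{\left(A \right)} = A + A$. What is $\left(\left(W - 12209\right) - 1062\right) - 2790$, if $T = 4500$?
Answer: $-11561$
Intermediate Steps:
$y{\left(A \right)} = 2 A$
$S{\left(P,Q \right)} = 0$
$W = 4500$ ($W = 4500 + 0 = 4500$)
$\left(\left(W - 12209\right) - 1062\right) - 2790 = \left(\left(4500 - 12209\right) - 1062\right) - 2790 = \left(-7709 - 1062\right) - 2790 = -8771 - 2790 = -11561$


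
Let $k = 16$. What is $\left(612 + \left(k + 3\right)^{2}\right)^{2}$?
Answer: $946729$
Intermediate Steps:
$\left(612 + \left(k + 3\right)^{2}\right)^{2} = \left(612 + \left(16 + 3\right)^{2}\right)^{2} = \left(612 + 19^{2}\right)^{2} = \left(612 + 361\right)^{2} = 973^{2} = 946729$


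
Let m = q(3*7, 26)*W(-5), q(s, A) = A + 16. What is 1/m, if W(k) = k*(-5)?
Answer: 1/1050 ≈ 0.00095238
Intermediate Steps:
W(k) = -5*k
q(s, A) = 16 + A
m = 1050 (m = (16 + 26)*(-5*(-5)) = 42*25 = 1050)
1/m = 1/1050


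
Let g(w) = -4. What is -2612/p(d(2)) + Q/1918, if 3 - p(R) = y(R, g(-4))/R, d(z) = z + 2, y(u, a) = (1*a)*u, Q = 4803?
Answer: -101555/274 ≈ -370.64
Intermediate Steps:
y(u, a) = a*u
d(z) = 2 + z
p(R) = 7 (p(R) = 3 - (-4*R)/R = 3 - 1*(-4) = 3 + 4 = 7)
-2612/p(d(2)) + Q/1918 = -2612/7 + 4803/1918 = -101555/274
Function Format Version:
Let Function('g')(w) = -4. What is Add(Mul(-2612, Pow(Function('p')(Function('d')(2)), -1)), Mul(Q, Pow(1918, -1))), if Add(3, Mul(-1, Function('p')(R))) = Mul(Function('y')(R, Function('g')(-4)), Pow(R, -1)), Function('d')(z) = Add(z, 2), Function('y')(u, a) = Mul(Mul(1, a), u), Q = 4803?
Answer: Rational(-101555, 274) ≈ -370.64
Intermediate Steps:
Function('y')(u, a) = Mul(a, u)
Function('d')(z) = Add(2, z)
Function('p')(R) = 7 (Function('p')(R) = Add(3, Mul(-1, Mul(Mul(-4, R), Pow(R, -1)))) = Add(3, Mul(-1, -4)) = Add(3, 4) = 7)
Add(Mul(-2612, Pow(Function('p')(Function('d')(2)), -1)), Mul(Q, Pow(1918, -1))) = Add(Mul(-2612, Pow(7, -1)), Mul(4803, Pow(1918, -1))) = Add(Mul(-2612, Rational(1, 7)), Mul(4803, Rational(1, 1918))) = Add(Rational(-2612, 7), Rational(4803, 1918)) = Rational(-101555, 274)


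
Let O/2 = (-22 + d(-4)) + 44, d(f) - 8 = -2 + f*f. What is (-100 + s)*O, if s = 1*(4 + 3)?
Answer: -8184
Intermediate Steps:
d(f) = 6 + f² (d(f) = 8 + (-2 + f*f) = 8 + (-2 + f²) = 6 + f²)
O = 88 (O = 2*((-22 + (6 + (-4)²)) + 44) = 2*((-22 + (6 + 16)) + 44) = 2*((-22 + 22) + 44) = 2*(0 + 44) = 2*44 = 88)
s = 7 (s = 1*7 = 7)
(-100 + s)*O = (-100 + 7)*88 = -93*88 = -8184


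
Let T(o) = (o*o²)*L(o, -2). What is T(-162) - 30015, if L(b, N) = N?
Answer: 8473041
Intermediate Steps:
T(o) = -2*o³ (T(o) = (o*o²)*(-2) = o³*(-2) = -2*o³)
T(-162) - 30015 = -2*(-162)³ - 30015 = -2*(-4251528) - 30015 = 8503056 - 30015 = 8473041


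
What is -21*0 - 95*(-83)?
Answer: 7885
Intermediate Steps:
-21*0 - 95*(-83) = 0 + 7885 = 7885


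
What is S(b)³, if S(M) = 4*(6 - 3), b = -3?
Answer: 1728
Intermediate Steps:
S(M) = 12 (S(M) = 4*3 = 12)
S(b)³ = 12³ = 1728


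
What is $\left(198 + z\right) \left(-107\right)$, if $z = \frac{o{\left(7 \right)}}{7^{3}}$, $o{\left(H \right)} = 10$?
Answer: $- \frac{7267868}{343} \approx -21189.0$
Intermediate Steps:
$z = \frac{10}{343}$ ($z = \frac{10}{7^{3}} = \frac{10}{343} \approx 0.029155$)
$\left(198 + z\right) \left(-107\right) = \left(198 + \frac{10}{343}\right) \left(-107\right) = \frac{67924}{343} \left(-107\right) = - \frac{7267868}{343}$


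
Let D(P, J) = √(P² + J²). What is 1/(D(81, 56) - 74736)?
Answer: -74736/5585459999 - √9697/5585459999 ≈ -1.3398e-5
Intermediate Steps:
D(P, J) = √(J² + P²)
1/(D(81, 56) - 74736) = 1/(√(56² + 81²) - 74736) = 1/(√(3136 + 6561) - 74736) = 1/(√9697 - 74736) = 1/(-74736 + √9697)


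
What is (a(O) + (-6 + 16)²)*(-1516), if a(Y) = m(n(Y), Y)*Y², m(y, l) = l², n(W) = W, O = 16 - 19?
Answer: -274396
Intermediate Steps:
O = -3
a(Y) = Y⁴ (a(Y) = Y²*Y² = Y⁴)
(a(O) + (-6 + 16)²)*(-1516) = ((-3)⁴ + (-6 + 16)²)*(-1516) = (81 + 10²)*(-1516) = (81 + 100)*(-1516) = 181*(-1516) = -274396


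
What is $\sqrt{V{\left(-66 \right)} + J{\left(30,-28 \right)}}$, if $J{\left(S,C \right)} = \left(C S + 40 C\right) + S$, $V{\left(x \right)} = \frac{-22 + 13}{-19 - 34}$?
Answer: $\frac{i \sqrt{5420893}}{53} \approx 43.93 i$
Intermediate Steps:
$V{\left(x \right)} = \frac{9}{53}$ ($V{\left(x \right)} = - \frac{9}{-53} = \left(-9\right) \left(- \frac{1}{53}\right) = \frac{9}{53}$)
$J{\left(S,C \right)} = S + 40 C + C S$ ($J{\left(S,C \right)} = \left(40 C + C S\right) + S = S + 40 C + C S$)
$\sqrt{V{\left(-66 \right)} + J{\left(30,-28 \right)}} = \sqrt{\frac{9}{53} + \left(30 + 40 \left(-28\right) - 840\right)} = \sqrt{\frac{9}{53} - 1930} = \sqrt{- \frac{102281}{53}} = \frac{i \sqrt{5420893}}{53}$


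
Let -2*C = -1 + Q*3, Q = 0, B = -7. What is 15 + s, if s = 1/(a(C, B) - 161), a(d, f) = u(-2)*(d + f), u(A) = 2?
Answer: 2609/174 ≈ 14.994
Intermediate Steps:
C = ½ (C = -(-1 + 0*3)/2 = -(-1 + 0)/2 = -½*(-1) = ½ ≈ 0.50000)
a(d, f) = 2*d + 2*f (a(d, f) = 2*(d + f) = 2*d + 2*f)
s = -1/174 (s = 1/((2*(½) + 2*(-7)) - 161) = 1/((1 - 14) - 161) = 1/(-13 - 161) = 1/(-174) = -1/174 ≈ -0.0057471)
15 + s = 15 - 1/174 = 2609/174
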